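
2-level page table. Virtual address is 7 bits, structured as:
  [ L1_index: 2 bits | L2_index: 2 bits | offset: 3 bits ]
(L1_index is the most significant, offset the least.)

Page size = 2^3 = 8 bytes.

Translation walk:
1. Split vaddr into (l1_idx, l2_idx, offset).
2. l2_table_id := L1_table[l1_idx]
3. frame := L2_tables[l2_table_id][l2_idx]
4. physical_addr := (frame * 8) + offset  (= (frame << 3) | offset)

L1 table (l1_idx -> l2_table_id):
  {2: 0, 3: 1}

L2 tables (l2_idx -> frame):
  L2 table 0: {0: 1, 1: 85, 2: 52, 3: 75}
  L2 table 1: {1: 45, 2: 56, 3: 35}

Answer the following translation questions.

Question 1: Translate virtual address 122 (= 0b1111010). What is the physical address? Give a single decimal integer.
Answer: 282

Derivation:
vaddr = 122 = 0b1111010
Split: l1_idx=3, l2_idx=3, offset=2
L1[3] = 1
L2[1][3] = 35
paddr = 35 * 8 + 2 = 282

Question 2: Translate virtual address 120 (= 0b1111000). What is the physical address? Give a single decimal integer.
vaddr = 120 = 0b1111000
Split: l1_idx=3, l2_idx=3, offset=0
L1[3] = 1
L2[1][3] = 35
paddr = 35 * 8 + 0 = 280

Answer: 280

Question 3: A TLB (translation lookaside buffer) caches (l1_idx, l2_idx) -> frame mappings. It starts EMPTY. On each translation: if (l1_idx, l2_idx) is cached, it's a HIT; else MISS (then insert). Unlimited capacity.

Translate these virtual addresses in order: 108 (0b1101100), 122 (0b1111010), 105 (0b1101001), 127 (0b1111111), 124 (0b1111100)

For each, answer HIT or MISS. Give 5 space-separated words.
vaddr=108: (3,1) not in TLB -> MISS, insert
vaddr=122: (3,3) not in TLB -> MISS, insert
vaddr=105: (3,1) in TLB -> HIT
vaddr=127: (3,3) in TLB -> HIT
vaddr=124: (3,3) in TLB -> HIT

Answer: MISS MISS HIT HIT HIT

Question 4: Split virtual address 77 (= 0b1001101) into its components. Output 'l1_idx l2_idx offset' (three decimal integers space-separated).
vaddr = 77 = 0b1001101
  top 2 bits -> l1_idx = 2
  next 2 bits -> l2_idx = 1
  bottom 3 bits -> offset = 5

Answer: 2 1 5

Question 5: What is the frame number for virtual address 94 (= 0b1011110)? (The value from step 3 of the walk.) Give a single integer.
Answer: 75

Derivation:
vaddr = 94: l1_idx=2, l2_idx=3
L1[2] = 0; L2[0][3] = 75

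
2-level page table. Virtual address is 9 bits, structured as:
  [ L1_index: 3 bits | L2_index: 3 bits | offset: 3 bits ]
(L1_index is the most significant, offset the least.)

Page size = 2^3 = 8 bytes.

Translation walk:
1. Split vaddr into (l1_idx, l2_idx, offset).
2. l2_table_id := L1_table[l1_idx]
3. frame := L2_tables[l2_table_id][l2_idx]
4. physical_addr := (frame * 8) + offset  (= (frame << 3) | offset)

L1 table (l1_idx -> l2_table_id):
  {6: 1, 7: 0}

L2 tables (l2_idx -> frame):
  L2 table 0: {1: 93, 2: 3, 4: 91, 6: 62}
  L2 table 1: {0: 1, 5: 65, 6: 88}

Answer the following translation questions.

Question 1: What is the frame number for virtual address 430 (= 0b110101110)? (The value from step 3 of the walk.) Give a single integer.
Answer: 65

Derivation:
vaddr = 430: l1_idx=6, l2_idx=5
L1[6] = 1; L2[1][5] = 65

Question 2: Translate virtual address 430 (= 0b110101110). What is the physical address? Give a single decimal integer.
vaddr = 430 = 0b110101110
Split: l1_idx=6, l2_idx=5, offset=6
L1[6] = 1
L2[1][5] = 65
paddr = 65 * 8 + 6 = 526

Answer: 526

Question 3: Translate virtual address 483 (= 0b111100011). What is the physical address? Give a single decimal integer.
vaddr = 483 = 0b111100011
Split: l1_idx=7, l2_idx=4, offset=3
L1[7] = 0
L2[0][4] = 91
paddr = 91 * 8 + 3 = 731

Answer: 731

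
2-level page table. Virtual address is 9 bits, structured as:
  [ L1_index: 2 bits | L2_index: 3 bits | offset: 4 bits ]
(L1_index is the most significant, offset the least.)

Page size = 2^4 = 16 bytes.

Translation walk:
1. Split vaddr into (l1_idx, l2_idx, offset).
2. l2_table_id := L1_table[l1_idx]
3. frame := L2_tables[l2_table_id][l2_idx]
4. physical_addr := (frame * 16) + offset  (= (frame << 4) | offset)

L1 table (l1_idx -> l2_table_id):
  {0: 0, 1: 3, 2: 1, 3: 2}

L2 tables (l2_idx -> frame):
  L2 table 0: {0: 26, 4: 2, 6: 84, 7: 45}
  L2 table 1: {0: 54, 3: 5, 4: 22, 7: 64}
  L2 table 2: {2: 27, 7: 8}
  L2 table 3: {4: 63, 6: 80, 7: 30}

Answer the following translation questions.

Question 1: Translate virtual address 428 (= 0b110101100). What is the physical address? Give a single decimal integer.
Answer: 444

Derivation:
vaddr = 428 = 0b110101100
Split: l1_idx=3, l2_idx=2, offset=12
L1[3] = 2
L2[2][2] = 27
paddr = 27 * 16 + 12 = 444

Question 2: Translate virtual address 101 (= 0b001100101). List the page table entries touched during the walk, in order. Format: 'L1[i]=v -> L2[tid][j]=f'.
vaddr = 101 = 0b001100101
Split: l1_idx=0, l2_idx=6, offset=5

Answer: L1[0]=0 -> L2[0][6]=84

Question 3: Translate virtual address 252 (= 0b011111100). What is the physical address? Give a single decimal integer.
vaddr = 252 = 0b011111100
Split: l1_idx=1, l2_idx=7, offset=12
L1[1] = 3
L2[3][7] = 30
paddr = 30 * 16 + 12 = 492

Answer: 492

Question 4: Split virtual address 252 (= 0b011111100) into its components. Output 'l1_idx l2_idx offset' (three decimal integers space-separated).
vaddr = 252 = 0b011111100
  top 2 bits -> l1_idx = 1
  next 3 bits -> l2_idx = 7
  bottom 4 bits -> offset = 12

Answer: 1 7 12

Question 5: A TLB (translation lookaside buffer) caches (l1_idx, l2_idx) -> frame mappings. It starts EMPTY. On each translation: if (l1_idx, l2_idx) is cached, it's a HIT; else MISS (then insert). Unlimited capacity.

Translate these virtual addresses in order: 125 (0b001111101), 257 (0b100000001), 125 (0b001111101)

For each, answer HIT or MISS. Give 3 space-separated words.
vaddr=125: (0,7) not in TLB -> MISS, insert
vaddr=257: (2,0) not in TLB -> MISS, insert
vaddr=125: (0,7) in TLB -> HIT

Answer: MISS MISS HIT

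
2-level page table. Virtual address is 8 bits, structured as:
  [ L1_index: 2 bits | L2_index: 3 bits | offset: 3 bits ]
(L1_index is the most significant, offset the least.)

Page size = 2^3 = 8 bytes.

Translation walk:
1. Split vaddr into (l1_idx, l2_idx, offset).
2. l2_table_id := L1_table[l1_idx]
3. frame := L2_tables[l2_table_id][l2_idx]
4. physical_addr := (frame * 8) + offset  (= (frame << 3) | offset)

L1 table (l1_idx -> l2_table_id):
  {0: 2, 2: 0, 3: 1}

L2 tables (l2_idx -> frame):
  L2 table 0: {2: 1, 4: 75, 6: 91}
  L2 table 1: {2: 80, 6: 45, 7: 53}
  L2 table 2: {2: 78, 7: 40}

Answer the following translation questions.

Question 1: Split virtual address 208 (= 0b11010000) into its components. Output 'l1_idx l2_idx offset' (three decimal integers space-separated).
Answer: 3 2 0

Derivation:
vaddr = 208 = 0b11010000
  top 2 bits -> l1_idx = 3
  next 3 bits -> l2_idx = 2
  bottom 3 bits -> offset = 0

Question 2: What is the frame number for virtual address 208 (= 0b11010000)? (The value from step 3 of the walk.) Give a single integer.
vaddr = 208: l1_idx=3, l2_idx=2
L1[3] = 1; L2[1][2] = 80

Answer: 80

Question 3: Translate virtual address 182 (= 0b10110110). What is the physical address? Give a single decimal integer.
Answer: 734

Derivation:
vaddr = 182 = 0b10110110
Split: l1_idx=2, l2_idx=6, offset=6
L1[2] = 0
L2[0][6] = 91
paddr = 91 * 8 + 6 = 734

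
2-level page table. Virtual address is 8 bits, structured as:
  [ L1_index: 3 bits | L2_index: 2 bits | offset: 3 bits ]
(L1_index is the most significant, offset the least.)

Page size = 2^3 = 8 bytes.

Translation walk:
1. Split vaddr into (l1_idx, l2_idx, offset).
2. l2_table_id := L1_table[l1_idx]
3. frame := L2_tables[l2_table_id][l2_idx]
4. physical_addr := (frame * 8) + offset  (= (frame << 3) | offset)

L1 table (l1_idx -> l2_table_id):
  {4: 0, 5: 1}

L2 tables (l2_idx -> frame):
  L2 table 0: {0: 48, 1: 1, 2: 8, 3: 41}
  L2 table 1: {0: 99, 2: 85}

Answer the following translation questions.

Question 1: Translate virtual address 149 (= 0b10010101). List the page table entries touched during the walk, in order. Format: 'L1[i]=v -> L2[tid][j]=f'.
vaddr = 149 = 0b10010101
Split: l1_idx=4, l2_idx=2, offset=5

Answer: L1[4]=0 -> L2[0][2]=8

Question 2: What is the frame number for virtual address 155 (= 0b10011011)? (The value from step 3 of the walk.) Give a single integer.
vaddr = 155: l1_idx=4, l2_idx=3
L1[4] = 0; L2[0][3] = 41

Answer: 41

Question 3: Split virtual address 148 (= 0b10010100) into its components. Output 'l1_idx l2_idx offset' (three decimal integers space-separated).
Answer: 4 2 4

Derivation:
vaddr = 148 = 0b10010100
  top 3 bits -> l1_idx = 4
  next 2 bits -> l2_idx = 2
  bottom 3 bits -> offset = 4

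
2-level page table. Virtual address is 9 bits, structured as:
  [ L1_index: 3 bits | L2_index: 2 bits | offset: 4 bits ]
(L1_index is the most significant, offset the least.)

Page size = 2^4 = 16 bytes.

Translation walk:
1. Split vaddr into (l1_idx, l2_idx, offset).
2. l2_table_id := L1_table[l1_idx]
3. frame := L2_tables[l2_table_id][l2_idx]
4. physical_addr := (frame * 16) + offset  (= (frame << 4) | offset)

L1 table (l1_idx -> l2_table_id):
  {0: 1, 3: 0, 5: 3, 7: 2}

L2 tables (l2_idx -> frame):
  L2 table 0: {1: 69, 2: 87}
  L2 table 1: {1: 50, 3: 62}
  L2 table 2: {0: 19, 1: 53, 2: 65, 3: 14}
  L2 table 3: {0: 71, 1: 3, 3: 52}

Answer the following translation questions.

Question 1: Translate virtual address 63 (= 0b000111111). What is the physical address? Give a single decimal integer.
Answer: 1007

Derivation:
vaddr = 63 = 0b000111111
Split: l1_idx=0, l2_idx=3, offset=15
L1[0] = 1
L2[1][3] = 62
paddr = 62 * 16 + 15 = 1007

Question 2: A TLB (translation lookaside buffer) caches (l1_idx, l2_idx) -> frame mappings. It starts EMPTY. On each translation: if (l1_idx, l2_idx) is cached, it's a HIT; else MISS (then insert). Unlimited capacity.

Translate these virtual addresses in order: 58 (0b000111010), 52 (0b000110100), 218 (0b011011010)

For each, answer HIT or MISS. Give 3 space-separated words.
vaddr=58: (0,3) not in TLB -> MISS, insert
vaddr=52: (0,3) in TLB -> HIT
vaddr=218: (3,1) not in TLB -> MISS, insert

Answer: MISS HIT MISS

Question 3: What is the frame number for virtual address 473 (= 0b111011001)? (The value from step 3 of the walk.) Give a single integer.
Answer: 53

Derivation:
vaddr = 473: l1_idx=7, l2_idx=1
L1[7] = 2; L2[2][1] = 53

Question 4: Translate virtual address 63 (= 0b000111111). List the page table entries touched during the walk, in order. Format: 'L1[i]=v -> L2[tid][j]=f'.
Answer: L1[0]=1 -> L2[1][3]=62

Derivation:
vaddr = 63 = 0b000111111
Split: l1_idx=0, l2_idx=3, offset=15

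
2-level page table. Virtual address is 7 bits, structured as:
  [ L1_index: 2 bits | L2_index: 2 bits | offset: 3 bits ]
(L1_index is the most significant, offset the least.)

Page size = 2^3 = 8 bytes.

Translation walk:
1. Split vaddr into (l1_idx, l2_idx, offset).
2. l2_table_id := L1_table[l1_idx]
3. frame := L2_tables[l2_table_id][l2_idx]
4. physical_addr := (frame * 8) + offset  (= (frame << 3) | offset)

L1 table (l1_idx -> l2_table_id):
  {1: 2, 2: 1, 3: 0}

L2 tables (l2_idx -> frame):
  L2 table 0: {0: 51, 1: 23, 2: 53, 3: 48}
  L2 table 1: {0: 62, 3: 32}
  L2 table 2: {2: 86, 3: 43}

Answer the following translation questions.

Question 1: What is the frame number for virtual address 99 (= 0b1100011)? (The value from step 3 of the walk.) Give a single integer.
vaddr = 99: l1_idx=3, l2_idx=0
L1[3] = 0; L2[0][0] = 51

Answer: 51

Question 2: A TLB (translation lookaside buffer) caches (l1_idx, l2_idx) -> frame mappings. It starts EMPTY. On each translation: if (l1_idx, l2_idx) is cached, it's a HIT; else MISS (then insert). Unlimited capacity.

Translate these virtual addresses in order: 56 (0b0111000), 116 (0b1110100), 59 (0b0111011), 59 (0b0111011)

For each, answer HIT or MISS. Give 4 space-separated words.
vaddr=56: (1,3) not in TLB -> MISS, insert
vaddr=116: (3,2) not in TLB -> MISS, insert
vaddr=59: (1,3) in TLB -> HIT
vaddr=59: (1,3) in TLB -> HIT

Answer: MISS MISS HIT HIT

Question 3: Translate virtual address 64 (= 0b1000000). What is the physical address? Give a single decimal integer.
vaddr = 64 = 0b1000000
Split: l1_idx=2, l2_idx=0, offset=0
L1[2] = 1
L2[1][0] = 62
paddr = 62 * 8 + 0 = 496

Answer: 496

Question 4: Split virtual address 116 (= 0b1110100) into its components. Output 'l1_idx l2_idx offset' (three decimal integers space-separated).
Answer: 3 2 4

Derivation:
vaddr = 116 = 0b1110100
  top 2 bits -> l1_idx = 3
  next 2 bits -> l2_idx = 2
  bottom 3 bits -> offset = 4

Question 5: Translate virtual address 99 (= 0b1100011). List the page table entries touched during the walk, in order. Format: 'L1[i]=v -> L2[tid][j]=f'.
vaddr = 99 = 0b1100011
Split: l1_idx=3, l2_idx=0, offset=3

Answer: L1[3]=0 -> L2[0][0]=51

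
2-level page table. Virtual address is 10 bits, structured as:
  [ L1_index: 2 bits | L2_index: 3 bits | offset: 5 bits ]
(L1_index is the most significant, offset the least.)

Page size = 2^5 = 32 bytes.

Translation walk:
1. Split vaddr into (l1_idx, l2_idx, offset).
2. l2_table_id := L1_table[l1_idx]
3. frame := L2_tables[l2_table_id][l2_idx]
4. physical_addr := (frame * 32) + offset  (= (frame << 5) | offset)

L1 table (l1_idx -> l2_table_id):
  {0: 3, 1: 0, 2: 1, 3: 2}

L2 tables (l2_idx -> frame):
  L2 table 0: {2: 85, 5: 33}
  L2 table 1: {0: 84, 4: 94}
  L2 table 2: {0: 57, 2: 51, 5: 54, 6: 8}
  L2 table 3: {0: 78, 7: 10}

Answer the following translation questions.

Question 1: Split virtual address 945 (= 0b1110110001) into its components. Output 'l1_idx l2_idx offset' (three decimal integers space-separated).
Answer: 3 5 17

Derivation:
vaddr = 945 = 0b1110110001
  top 2 bits -> l1_idx = 3
  next 3 bits -> l2_idx = 5
  bottom 5 bits -> offset = 17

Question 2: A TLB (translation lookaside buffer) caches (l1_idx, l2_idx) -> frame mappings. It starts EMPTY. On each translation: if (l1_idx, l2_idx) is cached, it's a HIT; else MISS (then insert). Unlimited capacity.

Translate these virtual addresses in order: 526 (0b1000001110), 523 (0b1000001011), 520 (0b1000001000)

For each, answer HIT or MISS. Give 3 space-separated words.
vaddr=526: (2,0) not in TLB -> MISS, insert
vaddr=523: (2,0) in TLB -> HIT
vaddr=520: (2,0) in TLB -> HIT

Answer: MISS HIT HIT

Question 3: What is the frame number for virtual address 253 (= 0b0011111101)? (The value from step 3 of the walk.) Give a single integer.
Answer: 10

Derivation:
vaddr = 253: l1_idx=0, l2_idx=7
L1[0] = 3; L2[3][7] = 10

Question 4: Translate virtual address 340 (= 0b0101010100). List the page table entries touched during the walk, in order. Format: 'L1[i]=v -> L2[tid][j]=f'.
vaddr = 340 = 0b0101010100
Split: l1_idx=1, l2_idx=2, offset=20

Answer: L1[1]=0 -> L2[0][2]=85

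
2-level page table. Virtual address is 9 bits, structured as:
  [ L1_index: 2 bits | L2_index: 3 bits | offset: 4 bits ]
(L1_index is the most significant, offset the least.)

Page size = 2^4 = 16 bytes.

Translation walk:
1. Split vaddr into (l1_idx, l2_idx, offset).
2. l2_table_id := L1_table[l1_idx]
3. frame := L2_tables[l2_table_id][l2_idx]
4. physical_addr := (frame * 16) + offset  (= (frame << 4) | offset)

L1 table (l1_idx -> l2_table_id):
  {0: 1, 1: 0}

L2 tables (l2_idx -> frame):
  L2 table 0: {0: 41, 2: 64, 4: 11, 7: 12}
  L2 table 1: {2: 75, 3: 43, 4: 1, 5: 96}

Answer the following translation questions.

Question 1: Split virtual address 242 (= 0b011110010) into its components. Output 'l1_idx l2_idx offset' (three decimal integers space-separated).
vaddr = 242 = 0b011110010
  top 2 bits -> l1_idx = 1
  next 3 bits -> l2_idx = 7
  bottom 4 bits -> offset = 2

Answer: 1 7 2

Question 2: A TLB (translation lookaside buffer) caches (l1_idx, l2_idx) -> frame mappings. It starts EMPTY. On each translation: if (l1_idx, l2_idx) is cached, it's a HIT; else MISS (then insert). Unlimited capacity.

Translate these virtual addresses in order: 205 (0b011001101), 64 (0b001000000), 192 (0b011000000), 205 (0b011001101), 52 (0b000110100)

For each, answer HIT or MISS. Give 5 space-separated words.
vaddr=205: (1,4) not in TLB -> MISS, insert
vaddr=64: (0,4) not in TLB -> MISS, insert
vaddr=192: (1,4) in TLB -> HIT
vaddr=205: (1,4) in TLB -> HIT
vaddr=52: (0,3) not in TLB -> MISS, insert

Answer: MISS MISS HIT HIT MISS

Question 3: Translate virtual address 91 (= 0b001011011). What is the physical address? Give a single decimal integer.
Answer: 1547

Derivation:
vaddr = 91 = 0b001011011
Split: l1_idx=0, l2_idx=5, offset=11
L1[0] = 1
L2[1][5] = 96
paddr = 96 * 16 + 11 = 1547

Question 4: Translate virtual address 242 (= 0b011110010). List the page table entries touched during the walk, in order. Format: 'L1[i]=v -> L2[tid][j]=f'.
vaddr = 242 = 0b011110010
Split: l1_idx=1, l2_idx=7, offset=2

Answer: L1[1]=0 -> L2[0][7]=12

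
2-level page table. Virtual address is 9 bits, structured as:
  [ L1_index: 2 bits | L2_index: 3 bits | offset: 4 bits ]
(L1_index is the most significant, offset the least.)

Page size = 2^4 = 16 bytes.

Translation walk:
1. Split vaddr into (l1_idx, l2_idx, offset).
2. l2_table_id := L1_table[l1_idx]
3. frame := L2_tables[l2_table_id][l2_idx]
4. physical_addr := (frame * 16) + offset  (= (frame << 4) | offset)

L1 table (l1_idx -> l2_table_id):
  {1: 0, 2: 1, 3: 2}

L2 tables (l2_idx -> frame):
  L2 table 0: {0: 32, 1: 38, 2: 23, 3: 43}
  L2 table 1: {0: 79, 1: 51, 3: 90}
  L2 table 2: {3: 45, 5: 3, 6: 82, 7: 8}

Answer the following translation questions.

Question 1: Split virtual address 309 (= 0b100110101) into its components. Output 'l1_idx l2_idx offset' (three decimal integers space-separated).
vaddr = 309 = 0b100110101
  top 2 bits -> l1_idx = 2
  next 3 bits -> l2_idx = 3
  bottom 4 bits -> offset = 5

Answer: 2 3 5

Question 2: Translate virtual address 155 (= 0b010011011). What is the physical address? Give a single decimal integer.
vaddr = 155 = 0b010011011
Split: l1_idx=1, l2_idx=1, offset=11
L1[1] = 0
L2[0][1] = 38
paddr = 38 * 16 + 11 = 619

Answer: 619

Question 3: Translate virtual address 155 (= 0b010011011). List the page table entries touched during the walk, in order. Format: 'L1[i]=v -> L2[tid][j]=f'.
Answer: L1[1]=0 -> L2[0][1]=38

Derivation:
vaddr = 155 = 0b010011011
Split: l1_idx=1, l2_idx=1, offset=11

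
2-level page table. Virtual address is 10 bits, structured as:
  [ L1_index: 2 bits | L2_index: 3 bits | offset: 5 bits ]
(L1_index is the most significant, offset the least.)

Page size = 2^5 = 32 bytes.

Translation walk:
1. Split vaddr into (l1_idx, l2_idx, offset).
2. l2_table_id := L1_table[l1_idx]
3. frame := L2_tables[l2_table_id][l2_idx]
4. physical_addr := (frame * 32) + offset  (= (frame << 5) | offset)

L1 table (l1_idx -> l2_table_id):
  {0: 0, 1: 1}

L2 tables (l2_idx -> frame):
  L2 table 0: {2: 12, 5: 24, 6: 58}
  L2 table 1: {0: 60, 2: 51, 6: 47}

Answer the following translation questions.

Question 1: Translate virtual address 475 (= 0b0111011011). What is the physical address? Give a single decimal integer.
vaddr = 475 = 0b0111011011
Split: l1_idx=1, l2_idx=6, offset=27
L1[1] = 1
L2[1][6] = 47
paddr = 47 * 32 + 27 = 1531

Answer: 1531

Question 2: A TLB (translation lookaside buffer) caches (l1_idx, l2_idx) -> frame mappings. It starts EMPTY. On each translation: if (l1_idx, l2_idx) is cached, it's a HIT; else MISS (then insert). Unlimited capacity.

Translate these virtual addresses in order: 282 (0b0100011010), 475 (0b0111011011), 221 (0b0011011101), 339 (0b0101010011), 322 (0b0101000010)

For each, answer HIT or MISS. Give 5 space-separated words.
vaddr=282: (1,0) not in TLB -> MISS, insert
vaddr=475: (1,6) not in TLB -> MISS, insert
vaddr=221: (0,6) not in TLB -> MISS, insert
vaddr=339: (1,2) not in TLB -> MISS, insert
vaddr=322: (1,2) in TLB -> HIT

Answer: MISS MISS MISS MISS HIT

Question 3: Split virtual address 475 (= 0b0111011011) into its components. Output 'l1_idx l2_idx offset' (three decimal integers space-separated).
Answer: 1 6 27

Derivation:
vaddr = 475 = 0b0111011011
  top 2 bits -> l1_idx = 1
  next 3 bits -> l2_idx = 6
  bottom 5 bits -> offset = 27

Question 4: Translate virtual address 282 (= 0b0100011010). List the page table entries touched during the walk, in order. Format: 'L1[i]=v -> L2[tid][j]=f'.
Answer: L1[1]=1 -> L2[1][0]=60

Derivation:
vaddr = 282 = 0b0100011010
Split: l1_idx=1, l2_idx=0, offset=26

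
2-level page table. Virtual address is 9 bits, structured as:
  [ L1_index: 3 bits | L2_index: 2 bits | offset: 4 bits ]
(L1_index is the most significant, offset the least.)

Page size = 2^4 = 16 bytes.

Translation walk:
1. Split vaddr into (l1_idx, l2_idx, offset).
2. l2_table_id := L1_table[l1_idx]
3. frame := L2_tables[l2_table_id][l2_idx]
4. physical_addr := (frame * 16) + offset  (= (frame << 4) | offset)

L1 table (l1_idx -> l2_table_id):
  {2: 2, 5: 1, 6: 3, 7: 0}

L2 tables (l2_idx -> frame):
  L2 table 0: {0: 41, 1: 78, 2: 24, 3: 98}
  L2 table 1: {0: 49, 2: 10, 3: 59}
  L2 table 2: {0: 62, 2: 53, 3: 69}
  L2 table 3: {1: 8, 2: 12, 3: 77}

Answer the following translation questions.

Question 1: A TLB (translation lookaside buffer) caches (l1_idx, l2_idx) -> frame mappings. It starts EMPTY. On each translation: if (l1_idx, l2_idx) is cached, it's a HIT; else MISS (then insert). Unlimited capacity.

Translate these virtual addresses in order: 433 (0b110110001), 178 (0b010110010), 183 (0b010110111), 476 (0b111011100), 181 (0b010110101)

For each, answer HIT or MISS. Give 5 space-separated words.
Answer: MISS MISS HIT MISS HIT

Derivation:
vaddr=433: (6,3) not in TLB -> MISS, insert
vaddr=178: (2,3) not in TLB -> MISS, insert
vaddr=183: (2,3) in TLB -> HIT
vaddr=476: (7,1) not in TLB -> MISS, insert
vaddr=181: (2,3) in TLB -> HIT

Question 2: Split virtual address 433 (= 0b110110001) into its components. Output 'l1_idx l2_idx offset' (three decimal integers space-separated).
vaddr = 433 = 0b110110001
  top 3 bits -> l1_idx = 6
  next 2 bits -> l2_idx = 3
  bottom 4 bits -> offset = 1

Answer: 6 3 1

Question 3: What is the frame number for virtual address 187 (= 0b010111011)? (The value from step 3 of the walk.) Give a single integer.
Answer: 69

Derivation:
vaddr = 187: l1_idx=2, l2_idx=3
L1[2] = 2; L2[2][3] = 69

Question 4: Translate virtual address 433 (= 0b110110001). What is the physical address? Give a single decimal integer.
vaddr = 433 = 0b110110001
Split: l1_idx=6, l2_idx=3, offset=1
L1[6] = 3
L2[3][3] = 77
paddr = 77 * 16 + 1 = 1233

Answer: 1233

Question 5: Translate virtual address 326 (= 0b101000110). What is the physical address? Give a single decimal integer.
vaddr = 326 = 0b101000110
Split: l1_idx=5, l2_idx=0, offset=6
L1[5] = 1
L2[1][0] = 49
paddr = 49 * 16 + 6 = 790

Answer: 790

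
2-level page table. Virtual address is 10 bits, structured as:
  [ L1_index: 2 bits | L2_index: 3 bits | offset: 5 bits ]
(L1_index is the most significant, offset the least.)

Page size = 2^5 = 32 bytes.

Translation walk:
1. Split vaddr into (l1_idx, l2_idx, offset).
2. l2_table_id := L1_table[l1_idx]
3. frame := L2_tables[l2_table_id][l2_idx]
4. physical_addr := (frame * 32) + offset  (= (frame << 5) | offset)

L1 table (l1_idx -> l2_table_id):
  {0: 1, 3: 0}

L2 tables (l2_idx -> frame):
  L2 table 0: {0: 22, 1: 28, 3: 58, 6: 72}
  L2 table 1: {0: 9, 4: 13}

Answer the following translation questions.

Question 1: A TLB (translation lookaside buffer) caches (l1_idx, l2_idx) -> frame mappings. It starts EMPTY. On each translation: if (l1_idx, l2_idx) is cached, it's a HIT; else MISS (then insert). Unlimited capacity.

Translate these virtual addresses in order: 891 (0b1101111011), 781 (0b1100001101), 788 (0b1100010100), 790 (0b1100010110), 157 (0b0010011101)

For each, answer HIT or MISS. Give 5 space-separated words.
Answer: MISS MISS HIT HIT MISS

Derivation:
vaddr=891: (3,3) not in TLB -> MISS, insert
vaddr=781: (3,0) not in TLB -> MISS, insert
vaddr=788: (3,0) in TLB -> HIT
vaddr=790: (3,0) in TLB -> HIT
vaddr=157: (0,4) not in TLB -> MISS, insert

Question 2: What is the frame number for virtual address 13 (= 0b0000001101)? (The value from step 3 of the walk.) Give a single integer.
Answer: 9

Derivation:
vaddr = 13: l1_idx=0, l2_idx=0
L1[0] = 1; L2[1][0] = 9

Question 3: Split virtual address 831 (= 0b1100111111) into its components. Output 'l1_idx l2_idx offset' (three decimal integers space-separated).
vaddr = 831 = 0b1100111111
  top 2 bits -> l1_idx = 3
  next 3 bits -> l2_idx = 1
  bottom 5 bits -> offset = 31

Answer: 3 1 31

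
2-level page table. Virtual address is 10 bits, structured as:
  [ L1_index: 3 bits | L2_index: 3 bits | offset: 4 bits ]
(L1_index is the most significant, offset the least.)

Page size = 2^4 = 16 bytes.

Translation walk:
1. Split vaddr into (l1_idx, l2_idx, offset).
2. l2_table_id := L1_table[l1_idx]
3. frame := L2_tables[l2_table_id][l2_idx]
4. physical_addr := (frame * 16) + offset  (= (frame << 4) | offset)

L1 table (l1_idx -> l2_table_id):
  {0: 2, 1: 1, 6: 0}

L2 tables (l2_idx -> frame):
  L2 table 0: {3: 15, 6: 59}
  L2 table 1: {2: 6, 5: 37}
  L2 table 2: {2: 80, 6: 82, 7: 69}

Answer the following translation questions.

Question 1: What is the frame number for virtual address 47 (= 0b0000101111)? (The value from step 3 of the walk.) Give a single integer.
Answer: 80

Derivation:
vaddr = 47: l1_idx=0, l2_idx=2
L1[0] = 2; L2[2][2] = 80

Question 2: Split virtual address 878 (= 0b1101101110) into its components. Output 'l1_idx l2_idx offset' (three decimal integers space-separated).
vaddr = 878 = 0b1101101110
  top 3 bits -> l1_idx = 6
  next 3 bits -> l2_idx = 6
  bottom 4 bits -> offset = 14

Answer: 6 6 14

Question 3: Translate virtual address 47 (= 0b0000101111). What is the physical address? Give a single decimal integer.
Answer: 1295

Derivation:
vaddr = 47 = 0b0000101111
Split: l1_idx=0, l2_idx=2, offset=15
L1[0] = 2
L2[2][2] = 80
paddr = 80 * 16 + 15 = 1295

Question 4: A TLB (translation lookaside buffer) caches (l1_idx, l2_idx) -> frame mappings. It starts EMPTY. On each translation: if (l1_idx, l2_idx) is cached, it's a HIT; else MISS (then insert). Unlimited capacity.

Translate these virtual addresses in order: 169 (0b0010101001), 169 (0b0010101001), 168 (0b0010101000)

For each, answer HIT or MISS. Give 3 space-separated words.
vaddr=169: (1,2) not in TLB -> MISS, insert
vaddr=169: (1,2) in TLB -> HIT
vaddr=168: (1,2) in TLB -> HIT

Answer: MISS HIT HIT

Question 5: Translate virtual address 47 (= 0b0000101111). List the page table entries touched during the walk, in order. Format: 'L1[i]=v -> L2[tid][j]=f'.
Answer: L1[0]=2 -> L2[2][2]=80

Derivation:
vaddr = 47 = 0b0000101111
Split: l1_idx=0, l2_idx=2, offset=15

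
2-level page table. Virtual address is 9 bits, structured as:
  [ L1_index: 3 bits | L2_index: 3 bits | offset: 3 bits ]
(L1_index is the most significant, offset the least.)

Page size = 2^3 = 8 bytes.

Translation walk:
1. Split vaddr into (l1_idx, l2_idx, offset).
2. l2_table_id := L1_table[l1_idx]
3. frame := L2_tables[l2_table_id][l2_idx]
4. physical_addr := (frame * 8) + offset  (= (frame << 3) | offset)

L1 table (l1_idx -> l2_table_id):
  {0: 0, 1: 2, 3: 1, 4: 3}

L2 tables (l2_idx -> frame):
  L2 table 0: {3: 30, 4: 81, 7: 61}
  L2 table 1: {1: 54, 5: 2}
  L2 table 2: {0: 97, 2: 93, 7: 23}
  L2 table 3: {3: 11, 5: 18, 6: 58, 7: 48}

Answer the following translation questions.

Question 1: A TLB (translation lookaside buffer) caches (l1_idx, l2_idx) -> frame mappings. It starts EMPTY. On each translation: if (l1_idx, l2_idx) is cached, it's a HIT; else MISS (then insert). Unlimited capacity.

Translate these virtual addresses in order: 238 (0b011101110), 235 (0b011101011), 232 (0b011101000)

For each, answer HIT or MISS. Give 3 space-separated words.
vaddr=238: (3,5) not in TLB -> MISS, insert
vaddr=235: (3,5) in TLB -> HIT
vaddr=232: (3,5) in TLB -> HIT

Answer: MISS HIT HIT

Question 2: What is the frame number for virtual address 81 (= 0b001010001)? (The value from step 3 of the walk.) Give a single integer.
Answer: 93

Derivation:
vaddr = 81: l1_idx=1, l2_idx=2
L1[1] = 2; L2[2][2] = 93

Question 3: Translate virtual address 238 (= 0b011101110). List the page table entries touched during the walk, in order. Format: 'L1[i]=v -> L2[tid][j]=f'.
vaddr = 238 = 0b011101110
Split: l1_idx=3, l2_idx=5, offset=6

Answer: L1[3]=1 -> L2[1][5]=2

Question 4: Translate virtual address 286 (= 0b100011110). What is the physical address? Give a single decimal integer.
vaddr = 286 = 0b100011110
Split: l1_idx=4, l2_idx=3, offset=6
L1[4] = 3
L2[3][3] = 11
paddr = 11 * 8 + 6 = 94

Answer: 94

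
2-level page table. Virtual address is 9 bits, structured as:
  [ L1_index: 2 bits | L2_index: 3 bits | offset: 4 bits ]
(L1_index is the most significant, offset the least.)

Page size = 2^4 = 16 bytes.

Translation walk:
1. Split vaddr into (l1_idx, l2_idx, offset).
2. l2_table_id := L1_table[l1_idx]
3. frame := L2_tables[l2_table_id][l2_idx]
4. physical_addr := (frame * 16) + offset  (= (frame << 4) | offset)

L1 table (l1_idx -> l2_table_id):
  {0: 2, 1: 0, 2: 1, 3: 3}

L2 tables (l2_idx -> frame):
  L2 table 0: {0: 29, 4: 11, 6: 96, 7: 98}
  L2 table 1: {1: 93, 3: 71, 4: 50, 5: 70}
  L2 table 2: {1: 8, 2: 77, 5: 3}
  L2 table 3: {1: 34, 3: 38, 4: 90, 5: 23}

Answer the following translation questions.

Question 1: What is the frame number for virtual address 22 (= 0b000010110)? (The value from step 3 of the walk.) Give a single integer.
vaddr = 22: l1_idx=0, l2_idx=1
L1[0] = 2; L2[2][1] = 8

Answer: 8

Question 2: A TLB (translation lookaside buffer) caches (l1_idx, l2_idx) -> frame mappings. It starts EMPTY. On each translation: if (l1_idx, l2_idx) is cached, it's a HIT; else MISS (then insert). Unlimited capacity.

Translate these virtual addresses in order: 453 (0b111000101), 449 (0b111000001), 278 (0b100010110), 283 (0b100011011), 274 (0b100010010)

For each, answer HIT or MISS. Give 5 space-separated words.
Answer: MISS HIT MISS HIT HIT

Derivation:
vaddr=453: (3,4) not in TLB -> MISS, insert
vaddr=449: (3,4) in TLB -> HIT
vaddr=278: (2,1) not in TLB -> MISS, insert
vaddr=283: (2,1) in TLB -> HIT
vaddr=274: (2,1) in TLB -> HIT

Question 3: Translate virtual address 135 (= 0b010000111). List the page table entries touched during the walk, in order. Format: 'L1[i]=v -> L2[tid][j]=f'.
vaddr = 135 = 0b010000111
Split: l1_idx=1, l2_idx=0, offset=7

Answer: L1[1]=0 -> L2[0][0]=29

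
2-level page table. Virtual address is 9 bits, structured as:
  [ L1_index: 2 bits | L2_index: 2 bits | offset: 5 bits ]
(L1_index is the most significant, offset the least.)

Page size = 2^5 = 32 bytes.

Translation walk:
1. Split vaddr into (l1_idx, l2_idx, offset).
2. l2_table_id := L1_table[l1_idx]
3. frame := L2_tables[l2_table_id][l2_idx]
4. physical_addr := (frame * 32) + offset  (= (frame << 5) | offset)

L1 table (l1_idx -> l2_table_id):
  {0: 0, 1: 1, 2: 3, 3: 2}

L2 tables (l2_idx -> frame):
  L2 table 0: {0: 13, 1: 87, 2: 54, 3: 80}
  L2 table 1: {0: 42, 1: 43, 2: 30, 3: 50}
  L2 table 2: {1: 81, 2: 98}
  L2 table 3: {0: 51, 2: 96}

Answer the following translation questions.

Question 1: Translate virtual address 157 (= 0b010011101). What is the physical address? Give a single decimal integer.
vaddr = 157 = 0b010011101
Split: l1_idx=1, l2_idx=0, offset=29
L1[1] = 1
L2[1][0] = 42
paddr = 42 * 32 + 29 = 1373

Answer: 1373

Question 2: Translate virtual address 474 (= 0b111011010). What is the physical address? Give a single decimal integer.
vaddr = 474 = 0b111011010
Split: l1_idx=3, l2_idx=2, offset=26
L1[3] = 2
L2[2][2] = 98
paddr = 98 * 32 + 26 = 3162

Answer: 3162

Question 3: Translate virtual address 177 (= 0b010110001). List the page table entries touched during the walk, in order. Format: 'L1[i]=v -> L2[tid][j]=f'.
Answer: L1[1]=1 -> L2[1][1]=43

Derivation:
vaddr = 177 = 0b010110001
Split: l1_idx=1, l2_idx=1, offset=17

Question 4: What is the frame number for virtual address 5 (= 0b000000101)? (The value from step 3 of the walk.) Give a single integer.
Answer: 13

Derivation:
vaddr = 5: l1_idx=0, l2_idx=0
L1[0] = 0; L2[0][0] = 13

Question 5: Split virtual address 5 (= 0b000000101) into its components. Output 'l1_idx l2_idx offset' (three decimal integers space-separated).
vaddr = 5 = 0b000000101
  top 2 bits -> l1_idx = 0
  next 2 bits -> l2_idx = 0
  bottom 5 bits -> offset = 5

Answer: 0 0 5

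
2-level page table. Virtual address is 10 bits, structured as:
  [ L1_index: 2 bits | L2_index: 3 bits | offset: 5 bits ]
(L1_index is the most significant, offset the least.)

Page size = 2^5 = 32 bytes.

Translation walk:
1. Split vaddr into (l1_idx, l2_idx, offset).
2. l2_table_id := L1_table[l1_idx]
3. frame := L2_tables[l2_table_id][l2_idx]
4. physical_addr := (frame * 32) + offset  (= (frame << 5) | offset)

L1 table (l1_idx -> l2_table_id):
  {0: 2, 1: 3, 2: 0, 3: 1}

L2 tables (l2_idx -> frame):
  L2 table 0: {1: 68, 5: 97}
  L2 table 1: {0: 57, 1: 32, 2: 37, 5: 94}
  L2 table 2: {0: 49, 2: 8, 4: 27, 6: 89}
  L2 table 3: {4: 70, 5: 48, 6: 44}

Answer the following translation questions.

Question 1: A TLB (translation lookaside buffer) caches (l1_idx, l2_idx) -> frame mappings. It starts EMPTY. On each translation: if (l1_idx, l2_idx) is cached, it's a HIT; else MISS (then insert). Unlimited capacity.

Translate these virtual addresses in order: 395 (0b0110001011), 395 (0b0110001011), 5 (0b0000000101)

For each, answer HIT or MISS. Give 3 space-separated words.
vaddr=395: (1,4) not in TLB -> MISS, insert
vaddr=395: (1,4) in TLB -> HIT
vaddr=5: (0,0) not in TLB -> MISS, insert

Answer: MISS HIT MISS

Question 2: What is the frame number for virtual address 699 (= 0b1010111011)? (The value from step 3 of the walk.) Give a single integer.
Answer: 97

Derivation:
vaddr = 699: l1_idx=2, l2_idx=5
L1[2] = 0; L2[0][5] = 97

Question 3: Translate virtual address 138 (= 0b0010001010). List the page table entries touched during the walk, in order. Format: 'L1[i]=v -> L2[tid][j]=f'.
Answer: L1[0]=2 -> L2[2][4]=27

Derivation:
vaddr = 138 = 0b0010001010
Split: l1_idx=0, l2_idx=4, offset=10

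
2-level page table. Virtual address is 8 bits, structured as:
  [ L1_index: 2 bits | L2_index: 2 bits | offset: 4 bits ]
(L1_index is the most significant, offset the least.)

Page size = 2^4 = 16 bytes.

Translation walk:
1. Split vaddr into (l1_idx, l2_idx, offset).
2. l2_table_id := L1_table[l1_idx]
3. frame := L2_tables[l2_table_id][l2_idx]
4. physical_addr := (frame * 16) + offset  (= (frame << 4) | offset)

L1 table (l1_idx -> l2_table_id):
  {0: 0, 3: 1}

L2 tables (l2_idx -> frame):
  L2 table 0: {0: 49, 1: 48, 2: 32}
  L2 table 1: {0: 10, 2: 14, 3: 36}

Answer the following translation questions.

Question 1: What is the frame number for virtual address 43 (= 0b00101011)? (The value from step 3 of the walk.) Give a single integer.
Answer: 32

Derivation:
vaddr = 43: l1_idx=0, l2_idx=2
L1[0] = 0; L2[0][2] = 32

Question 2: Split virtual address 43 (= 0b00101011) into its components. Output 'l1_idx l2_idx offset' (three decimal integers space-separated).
Answer: 0 2 11

Derivation:
vaddr = 43 = 0b00101011
  top 2 bits -> l1_idx = 0
  next 2 bits -> l2_idx = 2
  bottom 4 bits -> offset = 11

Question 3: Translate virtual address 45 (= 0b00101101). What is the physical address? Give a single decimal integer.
Answer: 525

Derivation:
vaddr = 45 = 0b00101101
Split: l1_idx=0, l2_idx=2, offset=13
L1[0] = 0
L2[0][2] = 32
paddr = 32 * 16 + 13 = 525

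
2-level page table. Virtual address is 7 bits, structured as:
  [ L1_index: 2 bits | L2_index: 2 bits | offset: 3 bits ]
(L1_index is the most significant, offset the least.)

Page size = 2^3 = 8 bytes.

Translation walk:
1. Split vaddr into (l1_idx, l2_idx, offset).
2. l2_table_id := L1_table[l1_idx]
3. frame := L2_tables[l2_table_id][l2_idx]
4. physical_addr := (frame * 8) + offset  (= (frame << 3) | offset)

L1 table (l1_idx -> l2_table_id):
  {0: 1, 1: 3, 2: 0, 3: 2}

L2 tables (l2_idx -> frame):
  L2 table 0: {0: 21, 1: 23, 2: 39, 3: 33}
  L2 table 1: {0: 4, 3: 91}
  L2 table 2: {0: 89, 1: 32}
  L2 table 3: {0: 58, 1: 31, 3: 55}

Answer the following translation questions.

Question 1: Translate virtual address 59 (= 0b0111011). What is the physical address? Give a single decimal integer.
vaddr = 59 = 0b0111011
Split: l1_idx=1, l2_idx=3, offset=3
L1[1] = 3
L2[3][3] = 55
paddr = 55 * 8 + 3 = 443

Answer: 443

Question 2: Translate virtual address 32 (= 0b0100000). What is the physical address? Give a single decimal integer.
Answer: 464

Derivation:
vaddr = 32 = 0b0100000
Split: l1_idx=1, l2_idx=0, offset=0
L1[1] = 3
L2[3][0] = 58
paddr = 58 * 8 + 0 = 464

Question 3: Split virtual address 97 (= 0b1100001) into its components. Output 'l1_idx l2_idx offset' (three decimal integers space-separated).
vaddr = 97 = 0b1100001
  top 2 bits -> l1_idx = 3
  next 2 bits -> l2_idx = 0
  bottom 3 bits -> offset = 1

Answer: 3 0 1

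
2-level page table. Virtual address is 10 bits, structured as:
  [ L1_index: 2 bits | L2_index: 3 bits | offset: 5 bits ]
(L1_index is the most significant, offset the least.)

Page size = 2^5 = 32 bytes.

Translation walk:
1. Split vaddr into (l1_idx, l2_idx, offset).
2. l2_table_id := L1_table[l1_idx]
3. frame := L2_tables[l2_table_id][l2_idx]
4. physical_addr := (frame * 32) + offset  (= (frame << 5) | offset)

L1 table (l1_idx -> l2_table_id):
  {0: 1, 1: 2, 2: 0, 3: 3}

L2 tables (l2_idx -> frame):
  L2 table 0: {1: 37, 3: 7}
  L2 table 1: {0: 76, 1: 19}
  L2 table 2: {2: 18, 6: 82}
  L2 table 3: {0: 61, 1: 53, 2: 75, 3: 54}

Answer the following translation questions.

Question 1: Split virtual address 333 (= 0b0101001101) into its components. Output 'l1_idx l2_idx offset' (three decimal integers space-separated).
Answer: 1 2 13

Derivation:
vaddr = 333 = 0b0101001101
  top 2 bits -> l1_idx = 1
  next 3 bits -> l2_idx = 2
  bottom 5 bits -> offset = 13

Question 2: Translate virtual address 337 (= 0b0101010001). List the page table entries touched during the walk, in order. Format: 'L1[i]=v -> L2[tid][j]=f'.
vaddr = 337 = 0b0101010001
Split: l1_idx=1, l2_idx=2, offset=17

Answer: L1[1]=2 -> L2[2][2]=18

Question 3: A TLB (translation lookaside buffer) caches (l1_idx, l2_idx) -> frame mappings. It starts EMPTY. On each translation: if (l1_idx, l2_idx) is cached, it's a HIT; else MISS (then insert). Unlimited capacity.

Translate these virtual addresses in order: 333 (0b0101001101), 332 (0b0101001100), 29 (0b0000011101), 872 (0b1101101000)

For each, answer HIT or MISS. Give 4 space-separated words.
Answer: MISS HIT MISS MISS

Derivation:
vaddr=333: (1,2) not in TLB -> MISS, insert
vaddr=332: (1,2) in TLB -> HIT
vaddr=29: (0,0) not in TLB -> MISS, insert
vaddr=872: (3,3) not in TLB -> MISS, insert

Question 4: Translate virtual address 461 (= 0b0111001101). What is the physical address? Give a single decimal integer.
Answer: 2637

Derivation:
vaddr = 461 = 0b0111001101
Split: l1_idx=1, l2_idx=6, offset=13
L1[1] = 2
L2[2][6] = 82
paddr = 82 * 32 + 13 = 2637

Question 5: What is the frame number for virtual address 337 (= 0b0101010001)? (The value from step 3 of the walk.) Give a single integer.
vaddr = 337: l1_idx=1, l2_idx=2
L1[1] = 2; L2[2][2] = 18

Answer: 18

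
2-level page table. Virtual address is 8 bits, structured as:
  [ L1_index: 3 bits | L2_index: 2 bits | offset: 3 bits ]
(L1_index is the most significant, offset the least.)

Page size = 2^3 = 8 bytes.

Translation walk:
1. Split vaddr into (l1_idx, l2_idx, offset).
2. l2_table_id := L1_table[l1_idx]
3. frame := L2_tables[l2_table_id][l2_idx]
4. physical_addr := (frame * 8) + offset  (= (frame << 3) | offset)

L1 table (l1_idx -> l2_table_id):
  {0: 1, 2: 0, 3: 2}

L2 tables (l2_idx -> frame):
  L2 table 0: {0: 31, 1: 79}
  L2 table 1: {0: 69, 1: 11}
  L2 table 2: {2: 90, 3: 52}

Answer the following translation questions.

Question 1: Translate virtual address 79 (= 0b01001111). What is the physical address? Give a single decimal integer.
vaddr = 79 = 0b01001111
Split: l1_idx=2, l2_idx=1, offset=7
L1[2] = 0
L2[0][1] = 79
paddr = 79 * 8 + 7 = 639

Answer: 639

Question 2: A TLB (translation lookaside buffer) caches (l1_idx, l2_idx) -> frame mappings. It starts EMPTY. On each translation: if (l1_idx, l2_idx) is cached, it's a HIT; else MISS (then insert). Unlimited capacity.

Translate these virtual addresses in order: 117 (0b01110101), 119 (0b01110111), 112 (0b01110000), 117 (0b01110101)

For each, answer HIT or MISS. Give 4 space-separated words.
Answer: MISS HIT HIT HIT

Derivation:
vaddr=117: (3,2) not in TLB -> MISS, insert
vaddr=119: (3,2) in TLB -> HIT
vaddr=112: (3,2) in TLB -> HIT
vaddr=117: (3,2) in TLB -> HIT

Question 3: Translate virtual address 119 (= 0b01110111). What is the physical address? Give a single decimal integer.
vaddr = 119 = 0b01110111
Split: l1_idx=3, l2_idx=2, offset=7
L1[3] = 2
L2[2][2] = 90
paddr = 90 * 8 + 7 = 727

Answer: 727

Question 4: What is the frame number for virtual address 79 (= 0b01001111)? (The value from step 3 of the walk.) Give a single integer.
Answer: 79

Derivation:
vaddr = 79: l1_idx=2, l2_idx=1
L1[2] = 0; L2[0][1] = 79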